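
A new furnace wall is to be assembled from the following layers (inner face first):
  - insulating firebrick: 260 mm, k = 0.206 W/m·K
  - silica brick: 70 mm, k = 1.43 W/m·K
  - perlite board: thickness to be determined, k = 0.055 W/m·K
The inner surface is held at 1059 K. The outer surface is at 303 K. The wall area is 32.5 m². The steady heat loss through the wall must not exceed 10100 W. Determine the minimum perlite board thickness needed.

L ≈ 61.7 mm

Model the wall as resistances in series:
R_insulating firebrick = L/(kA) = 0.26/(0.206×32.5) = 0.03883 K/W
R_silica brick = L/(kA) = 0.07/(1.43×32.5) = 0.001506 K/W
Sum of the known resistances R_other = 0.04034 K/W
Required total resistance R_tot = ΔT/Q_allow = 756/10100 = 0.07485 K/W
R_perlite board = R_tot − R_other = 0.03451 K/W
L = R·k·A = 0.03451×0.055×32.5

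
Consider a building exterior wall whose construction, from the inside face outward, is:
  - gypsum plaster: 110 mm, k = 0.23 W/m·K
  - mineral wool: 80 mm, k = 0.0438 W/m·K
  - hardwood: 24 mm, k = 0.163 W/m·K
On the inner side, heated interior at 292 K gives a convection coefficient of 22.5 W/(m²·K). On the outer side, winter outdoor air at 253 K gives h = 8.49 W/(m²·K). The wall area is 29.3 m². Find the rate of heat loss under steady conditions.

Q ≈ 437 W

Using the resistance-network approach (series):
R_inner film = 1/(h_i·A) = 1/(22.5×29.3) = 0.001517 K/W
R_gypsum plaster = L/(kA) = 0.11/(0.23×29.3) = 0.01632 K/W
R_mineral wool = L/(kA) = 0.08/(0.0438×29.3) = 0.06234 K/W
R_hardwood = L/(kA) = 0.024/(0.163×29.3) = 0.005025 K/W
R_outer film = 1/(h_o·A) = 1/(8.49×29.3) = 0.00402 K/W
R_total = 0.08922 K/W
Q = ΔT / R_total = 39 / 0.08922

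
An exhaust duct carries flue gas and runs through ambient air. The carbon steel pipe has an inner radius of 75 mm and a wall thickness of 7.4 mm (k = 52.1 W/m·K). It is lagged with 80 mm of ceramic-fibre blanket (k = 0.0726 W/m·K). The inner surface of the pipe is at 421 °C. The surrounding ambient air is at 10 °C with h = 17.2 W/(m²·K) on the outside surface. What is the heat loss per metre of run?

q′ ≈ 266 W/m

Treating each annulus and film as a series resistance:
R_carbon steel pipe wall = ln(82.4/75)/(2π×52.1×1) = 2.874×10^-4 K/W
R_ceramic-fibre blanket = ln(162.4/82.4)/(2π×0.0726×1) = 1.487 K/W
R_outer film = 1/(h_o·2πr_oL) = 1/(17.2×2π×0.1624×1) = 0.05698 K/W
R_total = 1.545 K/W
Q = ΔT/R_total = 411/1.545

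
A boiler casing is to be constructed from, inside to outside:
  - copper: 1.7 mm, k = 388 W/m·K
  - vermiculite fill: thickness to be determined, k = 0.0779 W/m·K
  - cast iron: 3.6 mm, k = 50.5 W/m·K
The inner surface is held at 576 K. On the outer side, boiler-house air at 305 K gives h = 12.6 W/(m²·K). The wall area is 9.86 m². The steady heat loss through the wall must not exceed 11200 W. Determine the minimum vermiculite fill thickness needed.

L ≈ 12.4 mm

Using the resistance-network approach (series):
R_copper = L/(kA) = 0.0017/(388×9.86) = 4.444×10^-7 K/W
R_cast iron = L/(kA) = 0.0036/(50.5×9.86) = 7.23×10^-6 K/W
R_outer film = 1/(h_o·A) = 1/(12.6×9.86) = 0.008049 K/W
Sum of the known resistances R_other = 0.008057 K/W
Required total resistance R_tot = ΔT/Q_allow = 271/11200 = 0.0242 K/W
R_vermiculite fill = R_tot − R_other = 0.01614 K/W
L = R·k·A = 0.01614×0.0779×9.86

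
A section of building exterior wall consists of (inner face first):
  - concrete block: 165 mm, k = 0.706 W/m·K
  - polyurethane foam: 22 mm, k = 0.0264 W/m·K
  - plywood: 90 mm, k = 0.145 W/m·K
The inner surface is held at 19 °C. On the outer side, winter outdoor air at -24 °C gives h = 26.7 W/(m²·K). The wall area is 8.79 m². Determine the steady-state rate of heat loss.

Q ≈ 219 W

Treating each layer as a thermal resistance in series:
R_concrete block = L/(kA) = 0.165/(0.706×8.79) = 0.02659 K/W
R_polyurethane foam = L/(kA) = 0.022/(0.0264×8.79) = 0.0948 K/W
R_plywood = L/(kA) = 0.09/(0.145×8.79) = 0.07061 K/W
R_outer film = 1/(h_o·A) = 1/(26.7×8.79) = 0.004261 K/W
R_total = 0.1963 K/W
Q = ΔT / R_total = 43 / 0.1963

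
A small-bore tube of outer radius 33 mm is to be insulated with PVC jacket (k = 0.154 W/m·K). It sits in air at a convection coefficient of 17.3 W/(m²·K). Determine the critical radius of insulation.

r_cr ≈ 8.9 mm

For a cylinder r_cr = k/h = 0.154/17.3
r_cr = 8.9 mm; since the bare radius (33 mm) is above r_cr, any added insulation will reduce heat loss.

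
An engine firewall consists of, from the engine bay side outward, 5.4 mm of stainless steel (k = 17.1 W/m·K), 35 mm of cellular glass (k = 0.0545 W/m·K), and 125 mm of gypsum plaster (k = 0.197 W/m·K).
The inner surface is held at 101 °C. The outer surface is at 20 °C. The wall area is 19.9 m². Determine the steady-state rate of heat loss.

Q ≈ 1260 W

Treating each layer as a thermal resistance in series:
R_stainless steel = L/(kA) = 0.0054/(17.1×19.9) = 1.587×10^-5 K/W
R_cellular glass = L/(kA) = 0.035/(0.0545×19.9) = 0.03227 K/W
R_gypsum plaster = L/(kA) = 0.125/(0.197×19.9) = 0.03189 K/W
R_total = 0.06417 K/W
Q = ΔT / R_total = 81 / 0.06417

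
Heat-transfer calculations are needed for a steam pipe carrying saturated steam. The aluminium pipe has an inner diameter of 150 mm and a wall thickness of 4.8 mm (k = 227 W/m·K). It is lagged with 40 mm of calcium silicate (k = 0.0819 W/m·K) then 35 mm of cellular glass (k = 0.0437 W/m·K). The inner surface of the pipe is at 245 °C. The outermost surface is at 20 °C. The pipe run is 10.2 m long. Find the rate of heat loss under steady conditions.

Q ≈ 1330 W

Cylindrical conduction, so R = ln(r₂/r₁)/(2πkL) per layer, in series:
R_aluminium pipe wall = ln(79.8/75)/(2π×227×10.2) = 4.264×10^-6 K/W
R_calcium silicate = ln(119.8/79.8)/(2π×0.0819×10.2) = 0.07741 K/W
R_cellular glass = ln(154.8/119.8)/(2π×0.0437×10.2) = 0.09152 K/W
R_total = 0.1689 K/W
Q = ΔT/R_total = 225/0.1689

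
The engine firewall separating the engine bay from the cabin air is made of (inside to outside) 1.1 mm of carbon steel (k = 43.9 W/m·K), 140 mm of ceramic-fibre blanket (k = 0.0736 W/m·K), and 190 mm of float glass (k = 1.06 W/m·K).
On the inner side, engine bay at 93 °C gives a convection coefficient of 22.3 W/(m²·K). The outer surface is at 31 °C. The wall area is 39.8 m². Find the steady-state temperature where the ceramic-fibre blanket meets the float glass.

Thermal resistances in series:
R_inner film = 1/(h_i·A) = 1/(22.3×39.8) = 0.001127 K/W
R_carbon steel = L/(kA) = 0.0011/(43.9×39.8) = 6.296×10^-7 K/W
R_ceramic-fibre blanket = L/(kA) = 0.14/(0.0736×39.8) = 0.04779 K/W
R_float glass = L/(kA) = 0.19/(1.06×39.8) = 0.004504 K/W
R_total = 0.05342 K/W;  Q = ΔT/R_total = 62/0.05342 = 1161 W
T_interface = T_inner − Q·ΣR(inner→interface) = 93 − 1160×0.04892

T ≈ 36.2 °C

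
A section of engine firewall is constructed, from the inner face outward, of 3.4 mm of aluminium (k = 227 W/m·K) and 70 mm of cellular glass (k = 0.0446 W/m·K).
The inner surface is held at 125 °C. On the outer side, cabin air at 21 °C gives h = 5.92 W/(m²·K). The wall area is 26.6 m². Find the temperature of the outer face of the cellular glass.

T ≈ 31.1 °C

Treating each layer as a thermal resistance in series:
R_aluminium = L/(kA) = 0.0034/(227×26.6) = 5.631×10^-7 K/W
R_cellular glass = L/(kA) = 0.07/(0.0446×26.6) = 0.059 K/W
R_outer film = 1/(h_o·A) = 1/(5.92×26.6) = 0.00635 K/W
R_total = 0.06535 K/W;  Q = ΔT/R_total = 104/0.06535 = 1591 W
T_interface = T_inner − Q·ΣR(inner→interface) = 125 − 1590×0.059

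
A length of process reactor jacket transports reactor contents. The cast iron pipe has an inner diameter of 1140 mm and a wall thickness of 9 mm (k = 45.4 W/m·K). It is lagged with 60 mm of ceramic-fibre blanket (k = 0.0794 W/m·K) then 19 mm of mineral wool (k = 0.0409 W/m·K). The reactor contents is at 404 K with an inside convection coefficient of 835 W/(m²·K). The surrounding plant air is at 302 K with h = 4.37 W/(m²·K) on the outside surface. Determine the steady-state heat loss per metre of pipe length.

Per-layer cylindrical resistances, series-summed:
R_inner film = 1/(h_i·2πr₁L) = 1/(835×2π×0.57×1) = 3.344×10^-4 K/W
R_cast iron pipe wall = ln(579/570)/(2π×45.4×1) = 5.492×10^-5 K/W
R_ceramic-fibre blanket = ln(639/579)/(2π×0.0794×1) = 0.1976 K/W
R_mineral wool = ln(658/639)/(2π×0.0409×1) = 0.114 K/W
R_outer film = 1/(h_o·2πr_oL) = 1/(4.37×2π×0.658×1) = 0.05535 K/W
R_total = 0.3674 K/W
Q = ΔT/R_total = 102/0.3674

q′ ≈ 278 W/m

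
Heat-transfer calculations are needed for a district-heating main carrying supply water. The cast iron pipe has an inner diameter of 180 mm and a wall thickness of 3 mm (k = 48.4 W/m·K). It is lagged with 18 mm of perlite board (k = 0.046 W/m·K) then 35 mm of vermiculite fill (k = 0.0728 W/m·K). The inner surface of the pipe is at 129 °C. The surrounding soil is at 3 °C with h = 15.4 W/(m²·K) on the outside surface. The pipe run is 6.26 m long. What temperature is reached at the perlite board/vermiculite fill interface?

For a radial system each layer contributes R = ln(r_out/r_in)/(2πkL); films add R = 1/(hA).
R_cast iron pipe wall = ln(93/90)/(2π×48.4×6.26) = 1.722×10^-5 K/W
R_perlite board = ln(111/93)/(2π×0.046×6.26) = 0.09779 K/W
R_vermiculite fill = ln(146/111)/(2π×0.0728×6.26) = 0.09572 K/W
R_outer film = 1/(h_o·2πr_oL) = 1/(15.4×2π×0.146×6.26) = 0.01131 K/W
R_total = 0.2048 K/W
Q = ΔT/R_total = 126/0.2048
Q = 615 W
T_interface = T_inner − Q·ΣR(inner→interface) = 129 − 615×0.09781

T ≈ 68.8 °C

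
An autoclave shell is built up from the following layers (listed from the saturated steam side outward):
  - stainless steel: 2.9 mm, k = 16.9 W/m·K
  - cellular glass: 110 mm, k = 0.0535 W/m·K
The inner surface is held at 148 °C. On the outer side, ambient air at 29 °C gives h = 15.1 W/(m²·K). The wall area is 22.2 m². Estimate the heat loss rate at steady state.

Q ≈ 1240 W

Using the resistance-network approach (series):
R_stainless steel = L/(kA) = 0.0029/(16.9×22.2) = 7.73×10^-6 K/W
R_cellular glass = L/(kA) = 0.11/(0.0535×22.2) = 0.09262 K/W
R_outer film = 1/(h_o·A) = 1/(15.1×22.2) = 0.002983 K/W
R_total = 0.09561 K/W
Q = ΔT / R_total = 119 / 0.09561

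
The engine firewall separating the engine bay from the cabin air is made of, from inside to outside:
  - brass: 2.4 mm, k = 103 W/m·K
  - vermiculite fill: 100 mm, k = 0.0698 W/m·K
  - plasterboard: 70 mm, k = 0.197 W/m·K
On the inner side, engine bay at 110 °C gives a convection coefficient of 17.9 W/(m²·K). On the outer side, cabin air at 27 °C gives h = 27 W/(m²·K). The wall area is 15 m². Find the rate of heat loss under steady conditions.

Model the wall as resistances in series:
R_inner film = 1/(h_i·A) = 1/(17.9×15) = 0.003724 K/W
R_brass = L/(kA) = 0.0024/(103×15) = 1.553×10^-6 K/W
R_vermiculite fill = L/(kA) = 0.1/(0.0698×15) = 0.09551 K/W
R_plasterboard = L/(kA) = 0.07/(0.197×15) = 0.02369 K/W
R_outer film = 1/(h_o·A) = 1/(27×15) = 0.002469 K/W
R_total = 0.1254 K/W
Q = ΔT / R_total = 83 / 0.1254

Q ≈ 662 W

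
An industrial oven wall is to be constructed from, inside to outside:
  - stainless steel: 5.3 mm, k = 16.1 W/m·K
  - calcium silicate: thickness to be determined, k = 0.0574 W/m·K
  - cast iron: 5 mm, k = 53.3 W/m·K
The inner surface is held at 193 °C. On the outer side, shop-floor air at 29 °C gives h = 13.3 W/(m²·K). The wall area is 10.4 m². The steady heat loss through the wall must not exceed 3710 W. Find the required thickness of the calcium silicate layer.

Treating each layer as a thermal resistance in series:
R_stainless steel = L/(kA) = 0.0053/(16.1×10.4) = 3.165×10^-5 K/W
R_cast iron = L/(kA) = 0.005/(53.3×10.4) = 9.02×10^-6 K/W
R_outer film = 1/(h_o·A) = 1/(13.3×10.4) = 0.00723 K/W
Sum of the known resistances R_other = 0.00727 K/W
Required total resistance R_tot = ΔT/Q_allow = 164/3710 = 0.0442 K/W
R_calcium silicate = R_tot − R_other = 0.03693 K/W
L = R·k·A = 0.03693×0.0574×10.4

L ≈ 22 mm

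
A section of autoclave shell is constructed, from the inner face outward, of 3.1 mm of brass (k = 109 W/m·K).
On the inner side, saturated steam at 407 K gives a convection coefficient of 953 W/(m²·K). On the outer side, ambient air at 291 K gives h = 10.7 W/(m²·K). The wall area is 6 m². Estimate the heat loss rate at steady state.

Model the wall as resistances in series:
R_inner film = 1/(h_i·A) = 1/(953×6) = 1.749×10^-4 K/W
R_brass = L/(kA) = 0.0031/(109×6) = 4.74×10^-6 K/W
R_outer film = 1/(h_o·A) = 1/(10.7×6) = 0.01558 K/W
R_total = 0.01576 K/W
Q = ΔT / R_total = 116 / 0.01576

Q ≈ 7360 W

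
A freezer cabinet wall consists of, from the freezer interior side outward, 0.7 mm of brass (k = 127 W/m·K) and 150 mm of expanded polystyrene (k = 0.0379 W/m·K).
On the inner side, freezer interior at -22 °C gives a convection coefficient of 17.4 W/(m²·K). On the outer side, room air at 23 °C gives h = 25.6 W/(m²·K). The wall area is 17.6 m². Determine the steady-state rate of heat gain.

Thermal resistances in series:
R_inner film = 1/(h_i·A) = 1/(17.4×17.6) = 0.003265 K/W
R_brass = L/(kA) = 0.0007/(127×17.6) = 3.132×10^-7 K/W
R_expanded polystyrene = L/(kA) = 0.15/(0.0379×17.6) = 0.2249 K/W
R_outer film = 1/(h_o·A) = 1/(25.6×17.6) = 0.002219 K/W
R_total = 0.2304 K/W
Q = ΔT / R_total = 45 / 0.2304

Q ≈ 195 W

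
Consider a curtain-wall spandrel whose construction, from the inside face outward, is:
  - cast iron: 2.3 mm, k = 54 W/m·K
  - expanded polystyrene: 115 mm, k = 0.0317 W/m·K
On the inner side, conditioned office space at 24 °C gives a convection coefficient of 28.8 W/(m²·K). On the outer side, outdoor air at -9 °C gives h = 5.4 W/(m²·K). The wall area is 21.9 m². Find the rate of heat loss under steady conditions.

Q ≈ 188 W

Series thermal resistances:
R_inner film = 1/(h_i·A) = 1/(28.8×21.9) = 0.001585 K/W
R_cast iron = L/(kA) = 0.0023/(54×21.9) = 1.945×10^-6 K/W
R_expanded polystyrene = L/(kA) = 0.115/(0.0317×21.9) = 0.1657 K/W
R_outer film = 1/(h_o·A) = 1/(5.4×21.9) = 0.008456 K/W
R_total = 0.1757 K/W
Q = ΔT / R_total = 33 / 0.1757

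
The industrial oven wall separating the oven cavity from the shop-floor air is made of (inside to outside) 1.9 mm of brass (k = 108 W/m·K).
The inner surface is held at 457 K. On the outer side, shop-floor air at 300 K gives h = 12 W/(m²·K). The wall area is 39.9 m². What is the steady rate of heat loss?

Thermal resistances in series:
R_brass = L/(kA) = 0.0019/(108×39.9) = 4.409×10^-7 K/W
R_outer film = 1/(h_o·A) = 1/(12×39.9) = 0.002089 K/W
R_total = 0.002089 K/W
Q = ΔT / R_total = 157 / 0.002089

Q ≈ 75200 W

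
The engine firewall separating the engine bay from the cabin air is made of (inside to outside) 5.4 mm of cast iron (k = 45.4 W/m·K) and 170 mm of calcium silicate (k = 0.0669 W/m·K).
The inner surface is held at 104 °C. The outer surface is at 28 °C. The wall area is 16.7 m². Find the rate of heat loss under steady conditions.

Q ≈ 499 W

Series thermal resistances:
R_cast iron = L/(kA) = 0.0054/(45.4×16.7) = 7.122×10^-6 K/W
R_calcium silicate = L/(kA) = 0.17/(0.0669×16.7) = 0.1522 K/W
R_total = 0.1522 K/W
Q = ΔT / R_total = 76 / 0.1522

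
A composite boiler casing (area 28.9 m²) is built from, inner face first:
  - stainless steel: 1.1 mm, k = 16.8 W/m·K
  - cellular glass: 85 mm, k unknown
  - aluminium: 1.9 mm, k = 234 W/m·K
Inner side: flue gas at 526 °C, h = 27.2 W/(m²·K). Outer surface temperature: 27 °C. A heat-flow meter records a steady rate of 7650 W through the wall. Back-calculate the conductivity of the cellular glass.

Using the resistance-network approach (series):
R_inner film = 1/(h_i·A) = 1/(27.2×28.9) = 0.001272 K/W
R_stainless steel = L/(kA) = 0.0011/(16.8×28.9) = 2.266×10^-6 K/W
R_aluminium = L/(kA) = 0.0019/(234×28.9) = 2.81×10^-7 K/W
Sum of known resistances R_other = 0.001275 K/W
Total R = ΔT/Q = 499/7650 = 0.06523 K/W
R_cellular glass = R_total − R_other = 0.06395 K/W
k = L/(R·A) = 0.085/(0.06395×28.9)

k ≈ 0.046 W/(m·K)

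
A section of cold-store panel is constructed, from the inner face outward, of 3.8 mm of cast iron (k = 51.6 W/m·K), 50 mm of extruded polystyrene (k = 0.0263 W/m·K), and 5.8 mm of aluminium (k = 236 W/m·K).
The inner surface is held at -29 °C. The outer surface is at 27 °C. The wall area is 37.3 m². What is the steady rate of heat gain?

Treating each layer as a thermal resistance in series:
R_cast iron = L/(kA) = 0.0038/(51.6×37.3) = 1.974×10^-6 K/W
R_extruded polystyrene = L/(kA) = 0.05/(0.0263×37.3) = 0.05097 K/W
R_aluminium = L/(kA) = 0.0058/(236×37.3) = 6.589×10^-7 K/W
R_total = 0.05097 K/W
Q = ΔT / R_total = 56 / 0.05097

Q ≈ 1100 W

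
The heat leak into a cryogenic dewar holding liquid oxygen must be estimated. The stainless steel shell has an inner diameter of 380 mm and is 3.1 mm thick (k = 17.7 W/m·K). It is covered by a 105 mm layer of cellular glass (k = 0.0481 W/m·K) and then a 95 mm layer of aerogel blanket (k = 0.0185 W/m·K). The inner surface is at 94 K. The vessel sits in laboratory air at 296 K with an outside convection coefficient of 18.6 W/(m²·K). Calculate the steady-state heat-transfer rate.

Q ≈ 30.9 W

Spherical conduction: R = (1/r_in − 1/r_out)/(4πk) per layer; series-sum.
R_stainless steel shell = (1/0.19 − 1/0.1931)/(4π×17.7) = 3.799×10^-4 K/W
R_cellular glass = (1/0.1931 − 1/0.2981)/(4π×0.0481) = 3.018 K/W
R_aerogel blanket = (1/0.2981 − 1/0.3931)/(4π×0.0185) = 3.487 K/W
R_outer film = 1/(h·4πr_o²) = 1/(18.6×4π×0.3931²) = 0.02769 K/W
R_total = 6.533 K/W
Q = ΔT/R_total = 202/6.533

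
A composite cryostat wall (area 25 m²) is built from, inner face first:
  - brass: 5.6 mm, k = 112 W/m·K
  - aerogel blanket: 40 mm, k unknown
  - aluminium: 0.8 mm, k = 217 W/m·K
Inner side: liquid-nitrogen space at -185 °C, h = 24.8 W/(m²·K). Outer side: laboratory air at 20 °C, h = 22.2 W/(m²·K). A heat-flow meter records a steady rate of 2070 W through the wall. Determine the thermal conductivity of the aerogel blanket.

k ≈ 0.0167 W/(m·K)

Treating each layer as a thermal resistance in series:
R_inner film = 1/(h_i·A) = 1/(24.8×25) = 0.001613 K/W
R_brass = L/(kA) = 0.0056/(112×25) = 2×10^-6 K/W
R_aluminium = L/(kA) = 0.0008/(217×25) = 1.475×10^-7 K/W
R_outer film = 1/(h_o·A) = 1/(22.2×25) = 0.001802 K/W
Sum of known resistances R_other = 0.003417 K/W
Total R = ΔT/Q = 205/2070 = 0.09903 K/W
R_aerogel blanket = R_total − R_other = 0.09562 K/W
k = L/(R·A) = 0.04/(0.09562×25)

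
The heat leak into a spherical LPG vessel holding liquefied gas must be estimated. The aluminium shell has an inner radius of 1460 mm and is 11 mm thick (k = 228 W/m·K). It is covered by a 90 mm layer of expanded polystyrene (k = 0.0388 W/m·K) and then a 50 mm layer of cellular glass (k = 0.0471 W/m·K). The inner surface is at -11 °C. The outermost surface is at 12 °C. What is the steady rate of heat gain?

Q ≈ 202 W

Radial (spherical) resistances in series:
R_aluminium shell = (1/1.46 − 1/1.471)/(4π×228) = 1.788×10^-6 K/W
R_expanded polystyrene = (1/1.471 − 1/1.561)/(4π×0.0388) = 0.08039 K/W
R_cellular glass = (1/1.561 − 1/1.611)/(4π×0.0471) = 0.03359 K/W
R_total = 0.114 K/W
Q = ΔT/R_total = 23/0.114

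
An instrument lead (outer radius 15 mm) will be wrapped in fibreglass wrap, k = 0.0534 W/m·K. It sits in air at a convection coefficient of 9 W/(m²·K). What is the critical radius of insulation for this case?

For a cylinder r_cr = k/h = 0.0534/9
r_cr = 5.93 mm; since the bare radius (15 mm) is above r_cr, any added insulation will reduce heat loss.

r_cr ≈ 5.93 mm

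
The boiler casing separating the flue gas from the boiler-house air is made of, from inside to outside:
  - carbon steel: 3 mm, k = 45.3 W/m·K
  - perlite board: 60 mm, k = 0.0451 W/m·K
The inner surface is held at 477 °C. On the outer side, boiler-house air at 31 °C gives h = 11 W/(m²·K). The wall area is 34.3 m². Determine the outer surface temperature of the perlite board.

T ≈ 59.5 °C

Treating each layer as a thermal resistance in series:
R_carbon steel = L/(kA) = 0.003/(45.3×34.3) = 1.931×10^-6 K/W
R_perlite board = L/(kA) = 0.06/(0.0451×34.3) = 0.03879 K/W
R_outer film = 1/(h_o·A) = 1/(11×34.3) = 0.00265 K/W
R_total = 0.04144 K/W;  Q = ΔT/R_total = 446/0.04144 = 10760 W
T_interface = T_inner − Q·ΣR(inner→interface) = 477 − 10800×0.03879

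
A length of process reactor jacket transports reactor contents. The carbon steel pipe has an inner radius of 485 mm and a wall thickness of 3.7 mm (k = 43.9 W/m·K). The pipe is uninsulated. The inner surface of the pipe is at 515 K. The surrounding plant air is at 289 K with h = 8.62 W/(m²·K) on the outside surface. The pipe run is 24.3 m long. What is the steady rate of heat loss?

Q ≈ 145000 W

Per-layer cylindrical resistances, series-summed:
R_carbon steel pipe wall = ln(488.7/485)/(2π×43.9×24.3) = 1.134×10^-6 K/W
R_outer film = 1/(h_o·2πr_oL) = 1/(8.62×2π×0.4887×24.3) = 0.001555 K/W
R_total = 0.001556 K/W
Q = ΔT/R_total = 226/0.001556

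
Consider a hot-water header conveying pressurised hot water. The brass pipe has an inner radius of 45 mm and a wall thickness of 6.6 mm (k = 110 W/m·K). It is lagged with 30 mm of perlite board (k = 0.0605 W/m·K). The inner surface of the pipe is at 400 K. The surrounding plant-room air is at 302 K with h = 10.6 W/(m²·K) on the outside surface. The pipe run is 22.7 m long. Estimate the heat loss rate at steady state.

Per-layer cylindrical resistances, series-summed:
R_brass pipe wall = ln(51.6/45)/(2π×110×22.7) = 8.723×10^-6 K/W
R_perlite board = ln(81.6/51.6)/(2π×0.0605×22.7) = 0.05311 K/W
R_outer film = 1/(h_o·2πr_oL) = 1/(10.6×2π×0.0816×22.7) = 0.008106 K/W
R_total = 0.06123 K/W
Q = ΔT/R_total = 98/0.06123

Q ≈ 1600 W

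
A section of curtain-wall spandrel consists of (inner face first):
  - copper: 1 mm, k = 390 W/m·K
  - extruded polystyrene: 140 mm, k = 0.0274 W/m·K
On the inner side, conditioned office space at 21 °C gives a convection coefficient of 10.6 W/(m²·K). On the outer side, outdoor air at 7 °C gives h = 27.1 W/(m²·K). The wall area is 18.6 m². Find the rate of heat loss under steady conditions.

Series thermal resistances:
R_inner film = 1/(h_i·A) = 1/(10.6×18.6) = 0.005072 K/W
R_copper = L/(kA) = 0.001/(390×18.6) = 1.379×10^-7 K/W
R_extruded polystyrene = L/(kA) = 0.14/(0.0274×18.6) = 0.2747 K/W
R_outer film = 1/(h_o·A) = 1/(27.1×18.6) = 0.001984 K/W
R_total = 0.2818 K/W
Q = ΔT / R_total = 14 / 0.2818

Q ≈ 49.7 W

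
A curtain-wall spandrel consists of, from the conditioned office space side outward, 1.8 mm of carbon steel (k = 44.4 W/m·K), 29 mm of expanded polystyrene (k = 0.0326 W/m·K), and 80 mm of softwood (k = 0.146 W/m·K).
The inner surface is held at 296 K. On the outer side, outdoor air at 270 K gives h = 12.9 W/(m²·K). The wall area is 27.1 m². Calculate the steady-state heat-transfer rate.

Using the resistance-network approach (series):
R_carbon steel = L/(kA) = 0.0018/(44.4×27.1) = 1.496×10^-6 K/W
R_expanded polystyrene = L/(kA) = 0.029/(0.0326×27.1) = 0.03283 K/W
R_softwood = L/(kA) = 0.08/(0.146×27.1) = 0.02022 K/W
R_outer film = 1/(h_o·A) = 1/(12.9×27.1) = 0.00286 K/W
R_total = 0.05591 K/W
Q = ΔT / R_total = 26 / 0.05591

Q ≈ 465 W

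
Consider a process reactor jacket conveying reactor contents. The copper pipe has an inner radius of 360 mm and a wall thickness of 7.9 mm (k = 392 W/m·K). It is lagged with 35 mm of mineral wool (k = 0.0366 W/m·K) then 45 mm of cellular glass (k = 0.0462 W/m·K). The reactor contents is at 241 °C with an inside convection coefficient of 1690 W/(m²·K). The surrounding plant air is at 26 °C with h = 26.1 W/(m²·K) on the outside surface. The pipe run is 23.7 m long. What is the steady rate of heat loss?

Cylindrical conduction, so R = ln(r₂/r₁)/(2πkL) per layer, in series:
R_inner film = 1/(h_i·2πr₁L) = 1/(1690×2π×0.36×23.7) = 1.104×10^-5 K/W
R_copper pipe wall = ln(367.9/360)/(2π×392×23.7) = 3.719×10^-7 K/W
R_mineral wool = ln(402.9/367.9)/(2π×0.0366×23.7) = 0.01667 K/W
R_cellular glass = ln(447.9/402.9)/(2π×0.0462×23.7) = 0.01539 K/W
R_outer film = 1/(h_o·2πr_oL) = 1/(26.1×2π×0.4479×23.7) = 5.744×10^-4 K/W
R_total = 0.03265 K/W
Q = ΔT/R_total = 215/0.03265

Q ≈ 6580 W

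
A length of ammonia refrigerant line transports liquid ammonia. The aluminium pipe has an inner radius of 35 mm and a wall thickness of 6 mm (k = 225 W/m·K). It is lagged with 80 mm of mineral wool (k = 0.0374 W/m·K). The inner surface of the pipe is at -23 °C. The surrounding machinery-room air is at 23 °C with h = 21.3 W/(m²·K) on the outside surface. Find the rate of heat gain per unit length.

Treating each annulus and film as a series resistance:
R_aluminium pipe wall = ln(41/35)/(2π×225×1) = 1.119×10^-4 K/W
R_mineral wool = ln(121/41)/(2π×0.0374×1) = 4.605 K/W
R_outer film = 1/(h_o·2πr_oL) = 1/(21.3×2π×0.121×1) = 0.06175 K/W
R_total = 4.667 K/W
Q = ΔT/R_total = 46/4.667

q′ ≈ 9.86 W/m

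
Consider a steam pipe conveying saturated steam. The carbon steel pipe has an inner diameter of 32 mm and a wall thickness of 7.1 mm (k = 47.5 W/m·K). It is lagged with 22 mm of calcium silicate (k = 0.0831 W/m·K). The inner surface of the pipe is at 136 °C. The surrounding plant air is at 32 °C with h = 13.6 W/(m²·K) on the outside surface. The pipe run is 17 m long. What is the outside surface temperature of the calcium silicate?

T ≈ 49.5 °C

Treating each annulus and film as a series resistance:
R_carbon steel pipe wall = ln(23.1/16)/(2π×47.5×17) = 7.238×10^-5 K/W
R_calcium silicate = ln(45.1/23.1)/(2π×0.0831×17) = 0.07538 K/W
R_outer film = 1/(h_o·2πr_oL) = 1/(13.6×2π×0.0451×17) = 0.01526 K/W
R_total = 0.09071 K/W
Q = ΔT/R_total = 104/0.09071
Q = 1150 W
T_interface = T_inner − Q·ΣR(inner→interface) = 136 − 1150×0.07545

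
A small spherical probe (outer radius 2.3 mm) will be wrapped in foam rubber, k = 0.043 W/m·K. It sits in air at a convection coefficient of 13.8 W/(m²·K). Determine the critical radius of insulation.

r_cr ≈ 6.23 mm

For a sphere r_cr = 2k/h = 2×0.043/13.8
r_cr = 6.23 mm; since the bare radius (2.3 mm) is below r_cr, adding a thin layer of insulation will *increase* heat loss.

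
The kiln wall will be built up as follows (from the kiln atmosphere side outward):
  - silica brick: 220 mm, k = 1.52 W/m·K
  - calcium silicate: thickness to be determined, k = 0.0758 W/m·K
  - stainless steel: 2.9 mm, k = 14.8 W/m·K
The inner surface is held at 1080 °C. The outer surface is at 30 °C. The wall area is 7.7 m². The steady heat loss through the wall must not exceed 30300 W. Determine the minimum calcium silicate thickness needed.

L ≈ 9.24 mm

Thermal resistances in series:
R_silica brick = L/(kA) = 0.22/(1.52×7.7) = 0.0188 K/W
R_stainless steel = L/(kA) = 0.0029/(14.8×7.7) = 2.545×10^-5 K/W
Sum of the known resistances R_other = 0.01882 K/W
Required total resistance R_tot = ΔT/Q_allow = 1050/30300 = 0.03465 K/W
R_calcium silicate = R_tot − R_other = 0.01583 K/W
L = R·k·A = 0.01583×0.0758×7.7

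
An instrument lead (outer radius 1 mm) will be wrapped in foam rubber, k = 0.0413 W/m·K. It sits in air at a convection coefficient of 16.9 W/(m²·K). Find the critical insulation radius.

r_cr ≈ 2.44 mm

For a cylinder r_cr = k/h = 0.0413/16.9
r_cr = 2.44 mm; since the bare radius (1 mm) is below r_cr, adding a thin layer of insulation will *increase* heat loss.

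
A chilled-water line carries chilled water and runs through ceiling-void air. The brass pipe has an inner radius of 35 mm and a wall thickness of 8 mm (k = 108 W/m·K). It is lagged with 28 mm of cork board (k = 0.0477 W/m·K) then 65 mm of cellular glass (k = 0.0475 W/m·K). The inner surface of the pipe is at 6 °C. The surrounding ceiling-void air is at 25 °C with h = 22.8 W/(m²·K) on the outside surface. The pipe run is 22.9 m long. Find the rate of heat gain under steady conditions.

Cylindrical conduction, so R = ln(r₂/r₁)/(2πkL) per layer, in series:
R_brass pipe wall = ln(43/35)/(2π×108×22.9) = 1.325×10^-5 K/W
R_cork board = ln(71/43)/(2π×0.0477×22.9) = 0.07307 K/W
R_cellular glass = ln(136/71)/(2π×0.0475×22.9) = 0.0951 K/W
R_outer film = 1/(h_o·2πr_oL) = 1/(22.8×2π×0.136×22.9) = 0.002241 K/W
R_total = 0.1704 K/W
Q = ΔT/R_total = 19/0.1704

Q ≈ 111 W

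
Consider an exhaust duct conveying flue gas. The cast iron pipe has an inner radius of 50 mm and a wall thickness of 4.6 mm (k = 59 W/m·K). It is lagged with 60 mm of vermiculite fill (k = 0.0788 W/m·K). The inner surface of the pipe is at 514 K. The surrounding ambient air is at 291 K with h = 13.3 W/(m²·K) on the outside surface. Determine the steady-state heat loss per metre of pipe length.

q′ ≈ 139 W/m

For a radial system each layer contributes R = ln(r_out/r_in)/(2πkL); films add R = 1/(hA).
R_cast iron pipe wall = ln(54.6/50)/(2π×59×1) = 2.374×10^-4 K/W
R_vermiculite fill = ln(114.6/54.6)/(2π×0.0788×1) = 1.497 K/W
R_outer film = 1/(h_o·2πr_oL) = 1/(13.3×2π×0.1146×1) = 0.1044 K/W
R_total = 1.602 K/W
Q = ΔT/R_total = 223/1.602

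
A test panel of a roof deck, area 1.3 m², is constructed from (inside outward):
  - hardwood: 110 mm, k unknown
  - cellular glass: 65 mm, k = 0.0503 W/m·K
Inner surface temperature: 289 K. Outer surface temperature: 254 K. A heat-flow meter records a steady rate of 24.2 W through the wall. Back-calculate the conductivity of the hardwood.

k ≈ 0.187 W/(m·K)

Using the resistance-network approach (series):
R_cellular glass = L/(kA) = 0.065/(0.0503×1.3) = 0.994 K/W
Sum of known resistances R_other = 0.994 K/W
Total R = ΔT/Q = 35/24.2 = 1.446 K/W
R_hardwood = R_total − R_other = 0.4522 K/W
k = L/(R·A) = 0.11/(0.4522×1.3)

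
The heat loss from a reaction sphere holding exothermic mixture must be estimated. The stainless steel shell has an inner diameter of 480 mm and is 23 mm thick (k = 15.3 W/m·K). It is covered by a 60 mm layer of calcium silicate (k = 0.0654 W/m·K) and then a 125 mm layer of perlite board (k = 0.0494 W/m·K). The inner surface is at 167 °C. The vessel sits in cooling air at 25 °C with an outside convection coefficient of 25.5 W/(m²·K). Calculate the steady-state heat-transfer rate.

Spherical conduction: R = (1/r_in − 1/r_out)/(4πk) per layer; series-sum.
R_stainless steel shell = (1/0.24 − 1/0.263)/(4π×15.3) = 0.001895 K/W
R_calcium silicate = (1/0.263 − 1/0.323)/(4π×0.0654) = 0.8594 K/W
R_perlite board = (1/0.323 − 1/0.448)/(4π×0.0494) = 1.392 K/W
R_outer film = 1/(h·4πr_o²) = 1/(25.5×4π×0.448²) = 0.01555 K/W
R_total = 2.268 K/W
Q = ΔT/R_total = 142/2.268

Q ≈ 62.6 W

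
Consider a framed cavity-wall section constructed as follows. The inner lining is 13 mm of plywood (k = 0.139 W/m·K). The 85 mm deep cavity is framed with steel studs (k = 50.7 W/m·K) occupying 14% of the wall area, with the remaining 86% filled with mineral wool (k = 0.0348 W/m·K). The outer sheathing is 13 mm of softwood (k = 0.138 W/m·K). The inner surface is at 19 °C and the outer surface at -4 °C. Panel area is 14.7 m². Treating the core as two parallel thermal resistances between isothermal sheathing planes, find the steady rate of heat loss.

Sheathing layers in series; stud and cavity paths in parallel between them.
R_inner = 0.013/(0.139×14.7) = 0.006362 K/W
R_stud  = 0.085/(50.7×0.14×14.7) = 8.146×10^-4 K/W
R_cav   = 0.085/(0.0348×0.86×14.7) = 0.1932 K/W
1/R_core = 1/R_stud + 1/R_cav → R_core = 8.112×10^-4 K/W
R_outer = 0.013/(0.138×14.7) = 0.006408 K/W
R_total = 0.01358 K/W
Q = ΔT/R_total = 23/0.01358

Q ≈ 1690 W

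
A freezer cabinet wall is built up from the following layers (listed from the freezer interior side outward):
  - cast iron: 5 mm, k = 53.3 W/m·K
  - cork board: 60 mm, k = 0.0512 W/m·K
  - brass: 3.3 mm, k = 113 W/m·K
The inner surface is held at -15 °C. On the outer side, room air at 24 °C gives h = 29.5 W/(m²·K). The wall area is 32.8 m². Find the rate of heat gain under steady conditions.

Q ≈ 1060 W

Treating each layer as a thermal resistance in series:
R_cast iron = L/(kA) = 0.005/(53.3×32.8) = 2.86×10^-6 K/W
R_cork board = L/(kA) = 0.06/(0.0512×32.8) = 0.03573 K/W
R_brass = L/(kA) = 0.0033/(113×32.8) = 8.904×10^-7 K/W
R_outer film = 1/(h_o·A) = 1/(29.5×32.8) = 0.001033 K/W
R_total = 0.03677 K/W
Q = ΔT / R_total = 39 / 0.03677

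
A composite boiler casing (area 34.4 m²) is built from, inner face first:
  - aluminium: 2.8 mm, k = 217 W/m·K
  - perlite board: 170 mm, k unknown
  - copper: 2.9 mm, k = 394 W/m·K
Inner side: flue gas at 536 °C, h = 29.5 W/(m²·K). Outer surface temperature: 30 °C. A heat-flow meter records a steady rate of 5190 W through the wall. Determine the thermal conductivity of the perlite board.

k ≈ 0.0512 W/(m·K)

Treating each layer as a thermal resistance in series:
R_inner film = 1/(h_i·A) = 1/(29.5×34.4) = 9.854×10^-4 K/W
R_aluminium = L/(kA) = 0.0028/(217×34.4) = 3.751×10^-7 K/W
R_copper = L/(kA) = 0.0029/(394×34.4) = 2.14×10^-7 K/W
Sum of known resistances R_other = 9.86×10^-4 K/W
Total R = ΔT/Q = 506/5190 = 0.0975 K/W
R_perlite board = R_total − R_other = 0.09651 K/W
k = L/(R·A) = 0.17/(0.09651×34.4)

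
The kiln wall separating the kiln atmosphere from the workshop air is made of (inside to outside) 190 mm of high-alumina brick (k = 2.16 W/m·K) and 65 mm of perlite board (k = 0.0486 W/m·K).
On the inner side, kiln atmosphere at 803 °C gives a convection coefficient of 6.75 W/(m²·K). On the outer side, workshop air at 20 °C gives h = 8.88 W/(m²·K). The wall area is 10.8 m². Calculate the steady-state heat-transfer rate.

Q ≈ 5020 W

Thermal resistances in series:
R_inner film = 1/(h_i·A) = 1/(6.75×10.8) = 0.01372 K/W
R_high-alumina brick = L/(kA) = 0.19/(2.16×10.8) = 0.008145 K/W
R_perlite board = L/(kA) = 0.065/(0.0486×10.8) = 0.1238 K/W
R_outer film = 1/(h_o·A) = 1/(8.88×10.8) = 0.01043 K/W
R_total = 0.1561 K/W
Q = ΔT / R_total = 783 / 0.1561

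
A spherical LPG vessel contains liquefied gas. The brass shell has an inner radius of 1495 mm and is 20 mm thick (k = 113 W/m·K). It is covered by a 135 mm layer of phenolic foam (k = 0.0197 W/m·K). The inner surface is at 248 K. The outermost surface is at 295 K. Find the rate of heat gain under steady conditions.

Q ≈ 215 W

Radial (spherical) resistances in series:
R_brass shell = (1/1.495 − 1/1.515)/(4π×113) = 6.219×10^-6 K/W
R_phenolic foam = (1/1.515 − 1/1.65)/(4π×0.0197) = 0.2182 K/W
R_total = 0.2182 K/W
Q = ΔT/R_total = 47/0.2182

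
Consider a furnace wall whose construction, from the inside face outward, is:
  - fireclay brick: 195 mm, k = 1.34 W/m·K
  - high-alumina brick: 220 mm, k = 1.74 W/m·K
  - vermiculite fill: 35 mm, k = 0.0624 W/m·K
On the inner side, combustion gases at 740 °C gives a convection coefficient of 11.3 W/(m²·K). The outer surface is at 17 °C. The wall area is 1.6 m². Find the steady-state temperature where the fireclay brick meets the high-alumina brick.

T ≈ 556 °C

Model the wall as resistances in series:
R_inner film = 1/(h_i·A) = 1/(11.3×1.6) = 0.05531 K/W
R_fireclay brick = L/(kA) = 0.195/(1.34×1.6) = 0.09095 K/W
R_high-alumina brick = L/(kA) = 0.22/(1.74×1.6) = 0.07902 K/W
R_vermiculite fill = L/(kA) = 0.035/(0.0624×1.6) = 0.3506 K/W
R_total = 0.5758 K/W;  Q = ΔT/R_total = 723/0.5758 = 1256 W
T_interface = T_inner − Q·ΣR(inner→interface) = 740 − 1260×0.1463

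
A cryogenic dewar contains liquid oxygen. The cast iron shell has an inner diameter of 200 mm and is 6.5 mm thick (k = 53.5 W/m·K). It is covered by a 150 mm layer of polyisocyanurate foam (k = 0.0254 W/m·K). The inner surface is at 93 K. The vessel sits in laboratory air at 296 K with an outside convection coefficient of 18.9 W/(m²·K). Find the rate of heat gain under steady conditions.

Q ≈ 11.8 W

Spherical conduction: R = (1/r_in − 1/r_out)/(4πk) per layer; series-sum.
R_cast iron shell = (1/0.1 − 1/0.1065)/(4π×53.5) = 9.078×10^-4 K/W
R_polyisocyanurate foam = (1/0.1065 − 1/0.2565)/(4π×0.0254) = 17.2 K/W
R_outer film = 1/(h·4πr_o²) = 1/(18.9×4π×0.2565²) = 0.064 K/W
R_total = 17.27 K/W
Q = ΔT/R_total = 203/17.27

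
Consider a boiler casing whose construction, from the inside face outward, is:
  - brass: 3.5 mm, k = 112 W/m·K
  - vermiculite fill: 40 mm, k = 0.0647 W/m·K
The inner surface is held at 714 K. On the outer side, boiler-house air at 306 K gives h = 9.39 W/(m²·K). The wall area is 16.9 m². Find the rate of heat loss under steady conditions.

Q ≈ 9510 W

Series thermal resistances:
R_brass = L/(kA) = 0.0035/(112×16.9) = 1.849×10^-6 K/W
R_vermiculite fill = L/(kA) = 0.04/(0.0647×16.9) = 0.03658 K/W
R_outer film = 1/(h_o·A) = 1/(9.39×16.9) = 0.006302 K/W
R_total = 0.04289 K/W
Q = ΔT / R_total = 408 / 0.04289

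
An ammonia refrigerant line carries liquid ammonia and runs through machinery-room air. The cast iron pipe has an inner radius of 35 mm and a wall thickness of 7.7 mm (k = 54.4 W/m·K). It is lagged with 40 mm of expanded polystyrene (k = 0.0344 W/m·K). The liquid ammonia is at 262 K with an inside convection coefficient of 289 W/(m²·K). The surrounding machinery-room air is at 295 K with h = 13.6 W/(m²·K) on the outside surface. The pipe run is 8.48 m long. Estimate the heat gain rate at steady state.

Treating each annulus and film as a series resistance:
R_inner film = 1/(h_i·2πr₁L) = 1/(289×2π×0.035×8.48) = 0.001855 K/W
R_cast iron pipe wall = ln(42.7/35)/(2π×54.4×8.48) = 6.86×10^-5 K/W
R_expanded polystyrene = ln(82.7/42.7)/(2π×0.0344×8.48) = 0.3606 K/W
R_outer film = 1/(h_o·2πr_oL) = 1/(13.6×2π×0.0827×8.48) = 0.01669 K/W
R_total = 0.3793 K/W
Q = ΔT/R_total = 33/0.3793

Q ≈ 87 W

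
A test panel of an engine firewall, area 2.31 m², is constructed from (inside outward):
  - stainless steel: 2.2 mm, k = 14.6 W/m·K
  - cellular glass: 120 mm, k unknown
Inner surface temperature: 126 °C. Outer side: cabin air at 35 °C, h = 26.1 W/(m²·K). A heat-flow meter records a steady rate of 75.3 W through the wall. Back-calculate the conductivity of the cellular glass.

Model the wall as resistances in series:
R_stainless steel = L/(kA) = 0.0022/(14.6×2.31) = 6.523×10^-5 K/W
R_outer film = 1/(h_o·A) = 1/(26.1×2.31) = 0.01659 K/W
Sum of known resistances R_other = 0.01665 K/W
Total R = ΔT/Q = 91/75.3 = 1.208 K/W
R_cellular glass = R_total − R_other = 1.192 K/W
k = L/(R·A) = 0.12/(1.192×2.31)

k ≈ 0.0436 W/(m·K)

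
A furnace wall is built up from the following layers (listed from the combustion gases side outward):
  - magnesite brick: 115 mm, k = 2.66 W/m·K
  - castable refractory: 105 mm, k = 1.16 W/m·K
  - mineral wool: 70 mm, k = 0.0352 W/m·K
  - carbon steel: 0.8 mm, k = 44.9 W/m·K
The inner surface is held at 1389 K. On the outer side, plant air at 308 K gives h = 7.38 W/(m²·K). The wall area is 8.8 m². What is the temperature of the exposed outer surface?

Series thermal resistances:
R_magnesite brick = L/(kA) = 0.115/(2.66×8.8) = 0.004913 K/W
R_castable refractory = L/(kA) = 0.105/(1.16×8.8) = 0.01029 K/W
R_mineral wool = L/(kA) = 0.07/(0.0352×8.8) = 0.226 K/W
R_carbon steel = L/(kA) = 0.0008/(44.9×8.8) = 2.025×10^-6 K/W
R_outer film = 1/(h_o·A) = 1/(7.38×8.8) = 0.0154 K/W
R_total = 0.2566 K/W;  Q = ΔT/R_total = 1081/0.2566 = 4213 W
T_interface = T_inner − Q·ΣR(inner→interface) = 1389 − 4210×0.2412

T ≈ 373 K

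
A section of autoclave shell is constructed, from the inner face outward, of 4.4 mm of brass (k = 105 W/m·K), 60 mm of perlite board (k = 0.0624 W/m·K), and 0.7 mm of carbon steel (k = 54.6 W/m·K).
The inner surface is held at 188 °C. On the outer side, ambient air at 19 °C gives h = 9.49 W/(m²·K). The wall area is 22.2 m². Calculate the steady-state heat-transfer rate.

Thermal resistances in series:
R_brass = L/(kA) = 0.0044/(105×22.2) = 1.888×10^-6 K/W
R_perlite board = L/(kA) = 0.06/(0.0624×22.2) = 0.04331 K/W
R_carbon steel = L/(kA) = 0.0007/(54.6×22.2) = 5.775×10^-7 K/W
R_outer film = 1/(h_o·A) = 1/(9.49×22.2) = 0.004747 K/W
R_total = 0.04806 K/W
Q = ΔT / R_total = 169 / 0.04806

Q ≈ 3520 W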